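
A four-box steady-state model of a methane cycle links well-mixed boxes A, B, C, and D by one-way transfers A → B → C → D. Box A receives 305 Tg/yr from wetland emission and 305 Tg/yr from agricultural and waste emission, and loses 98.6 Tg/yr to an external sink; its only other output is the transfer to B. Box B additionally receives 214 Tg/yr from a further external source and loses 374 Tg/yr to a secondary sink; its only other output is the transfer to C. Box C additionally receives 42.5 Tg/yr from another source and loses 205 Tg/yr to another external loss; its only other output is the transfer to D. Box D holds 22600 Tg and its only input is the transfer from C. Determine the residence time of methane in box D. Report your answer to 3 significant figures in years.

120 yr

Box A: F(A→B) = (305 + 305) − 98.6 = 511.40 Tg/yr.
Box B: F(B→C) = (511.40 + 214) − 374 = 351.40 Tg/yr.
Box C: F(C→D) = (351.40 + 42.5) − 205 = 188.90 Tg/yr.
Box D throughput = its input = 188.90 Tg/yr; τ = 22600 / 188.90 = 119.6 yr.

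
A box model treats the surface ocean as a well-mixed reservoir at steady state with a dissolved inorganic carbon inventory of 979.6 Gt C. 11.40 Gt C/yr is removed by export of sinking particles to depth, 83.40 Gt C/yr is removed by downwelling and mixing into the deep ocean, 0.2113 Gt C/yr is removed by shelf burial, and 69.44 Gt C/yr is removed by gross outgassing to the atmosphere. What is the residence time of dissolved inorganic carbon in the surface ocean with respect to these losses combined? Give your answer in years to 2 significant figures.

Total removal = 11.40 + 83.40 + 0.2113 + 69.44 = 164.45 Gt C/yr.
τ = M / ΣF_out = 979.6 / 164.45 = 5.957 yr.

6.0 yr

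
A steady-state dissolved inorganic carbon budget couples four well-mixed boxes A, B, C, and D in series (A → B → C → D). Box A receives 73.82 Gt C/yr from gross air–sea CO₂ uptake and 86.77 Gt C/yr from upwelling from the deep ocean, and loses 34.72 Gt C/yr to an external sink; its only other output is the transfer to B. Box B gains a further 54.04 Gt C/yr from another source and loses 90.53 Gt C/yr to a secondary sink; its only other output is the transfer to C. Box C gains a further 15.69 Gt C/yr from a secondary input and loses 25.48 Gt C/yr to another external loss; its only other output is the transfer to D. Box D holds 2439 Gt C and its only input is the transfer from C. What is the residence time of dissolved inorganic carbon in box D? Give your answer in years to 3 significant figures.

Box A: F(A→B) = (73.82 + 86.77) − 34.72 = 125.87 Gt C/yr.
Box B: F(B→C) = (125.87 + 54.04) − 90.53 = 89.380 Gt C/yr.
Box C: F(C→D) = (89.380 + 15.69) − 25.48 = 79.590 Gt C/yr.
Box D throughput = its input = 79.590 Gt C/yr; τ = 2439 / 79.590 = 30.64 yr.

30.6 yr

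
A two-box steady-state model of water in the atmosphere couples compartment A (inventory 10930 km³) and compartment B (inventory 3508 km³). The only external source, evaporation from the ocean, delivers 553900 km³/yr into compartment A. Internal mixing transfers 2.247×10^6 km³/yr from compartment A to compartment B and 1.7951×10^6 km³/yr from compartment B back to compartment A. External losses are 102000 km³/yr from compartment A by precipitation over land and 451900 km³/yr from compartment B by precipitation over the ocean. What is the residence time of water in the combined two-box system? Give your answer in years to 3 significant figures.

0.0261 yr

Treat the two boxes together as one reservoir: the mixing fluxes between them are internal recycling, so τ = ΣM / Σ(external losses).
M_total = 10930 + 3508 = 14438 km³.
ΣF_external_out = 102000 + 451900 = 553900 km³/yr.
τ = M_total / ΣF_ext = 14438 / 553900 = 0.02607 yr.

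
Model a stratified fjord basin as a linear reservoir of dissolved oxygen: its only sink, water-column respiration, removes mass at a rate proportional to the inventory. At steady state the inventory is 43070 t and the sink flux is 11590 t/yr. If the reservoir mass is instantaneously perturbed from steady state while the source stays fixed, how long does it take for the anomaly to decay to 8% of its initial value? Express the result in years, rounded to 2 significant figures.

For a linear reservoir the anomaly decays as exp(−t/τ) with τ = M/F = 43070/11590 = 3.716 yr.
exp(−t/τ) = 0.08 ⇒ t = −τ ln(0.08) = 3.716 × 2.526 = 9.386 yr.

9.4 yr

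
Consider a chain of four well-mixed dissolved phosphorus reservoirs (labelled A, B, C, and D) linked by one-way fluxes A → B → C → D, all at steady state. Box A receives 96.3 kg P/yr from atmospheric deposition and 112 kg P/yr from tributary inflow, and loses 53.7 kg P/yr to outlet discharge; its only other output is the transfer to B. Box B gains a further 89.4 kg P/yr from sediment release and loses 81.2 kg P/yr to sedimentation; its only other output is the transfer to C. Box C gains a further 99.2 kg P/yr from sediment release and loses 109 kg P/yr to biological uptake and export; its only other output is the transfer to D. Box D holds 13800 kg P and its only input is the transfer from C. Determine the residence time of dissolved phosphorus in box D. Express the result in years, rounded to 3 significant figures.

Box A: F(A→B) = (96.3 + 112) − 53.7 = 154.60 kg P/yr.
Box B: F(B→C) = (154.60 + 89.4) − 81.2 = 162.80 kg P/yr.
Box C: F(C→D) = (162.80 + 99.2) − 109 = 153.00 kg P/yr.
Box D throughput = its input = 153.00 kg P/yr; τ = 13800 / 153.00 = 90.20 yr.

90.2 yr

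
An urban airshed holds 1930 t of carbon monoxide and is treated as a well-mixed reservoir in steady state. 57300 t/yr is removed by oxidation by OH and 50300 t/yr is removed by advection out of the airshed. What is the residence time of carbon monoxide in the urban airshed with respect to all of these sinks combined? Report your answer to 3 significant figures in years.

0.0179 yr

Total removal flux = 57300 + 50300 = 107600 t/yr.
τ = M / ΣF_out = 1930 / 107600 = 0.01794 yr.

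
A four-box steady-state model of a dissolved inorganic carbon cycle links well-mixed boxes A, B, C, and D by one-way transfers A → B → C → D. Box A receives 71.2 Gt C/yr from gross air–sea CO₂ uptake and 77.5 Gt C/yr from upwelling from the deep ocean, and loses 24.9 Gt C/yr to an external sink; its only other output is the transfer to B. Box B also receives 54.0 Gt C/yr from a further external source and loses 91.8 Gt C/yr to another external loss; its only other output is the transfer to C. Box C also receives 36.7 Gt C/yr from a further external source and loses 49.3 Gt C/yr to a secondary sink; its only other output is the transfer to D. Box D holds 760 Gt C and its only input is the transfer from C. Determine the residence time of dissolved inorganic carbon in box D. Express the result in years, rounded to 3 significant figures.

Box A: F(A→B) = (71.2 + 77.5) − 24.9 = 123.80 Gt C/yr.
Box B: F(B→C) = (123.80 + 54.0) − 91.8 = 86.000 Gt C/yr.
Box C: F(C→D) = (86.000 + 36.7) − 49.3 = 73.400 Gt C/yr.
Box D throughput = its input = 73.400 Gt C/yr; τ = 760 / 73.400 = 10.35 yr.

10.4 yr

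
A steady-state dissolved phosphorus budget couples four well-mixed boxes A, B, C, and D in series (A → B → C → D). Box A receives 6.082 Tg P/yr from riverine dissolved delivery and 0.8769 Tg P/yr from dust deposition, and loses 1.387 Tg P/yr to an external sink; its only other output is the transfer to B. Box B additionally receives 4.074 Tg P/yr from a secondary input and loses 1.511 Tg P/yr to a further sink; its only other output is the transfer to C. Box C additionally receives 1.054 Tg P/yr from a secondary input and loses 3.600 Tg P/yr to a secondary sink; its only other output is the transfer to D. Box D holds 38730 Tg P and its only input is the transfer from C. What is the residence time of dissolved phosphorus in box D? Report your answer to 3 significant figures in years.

Box A: F(A→B) = (6.082 + 0.8769) − 1.387 = 5.5719 Tg P/yr.
Box B: F(B→C) = (5.5719 + 4.074) − 1.511 = 8.1349 Tg P/yr.
Box C: F(C→D) = (8.1349 + 1.054) − 3.600 = 5.5889 Tg P/yr.
Box D throughput = its input = 5.5889 Tg P/yr; τ = 38730 / 5.5889 = 6930 yr.

6930 yr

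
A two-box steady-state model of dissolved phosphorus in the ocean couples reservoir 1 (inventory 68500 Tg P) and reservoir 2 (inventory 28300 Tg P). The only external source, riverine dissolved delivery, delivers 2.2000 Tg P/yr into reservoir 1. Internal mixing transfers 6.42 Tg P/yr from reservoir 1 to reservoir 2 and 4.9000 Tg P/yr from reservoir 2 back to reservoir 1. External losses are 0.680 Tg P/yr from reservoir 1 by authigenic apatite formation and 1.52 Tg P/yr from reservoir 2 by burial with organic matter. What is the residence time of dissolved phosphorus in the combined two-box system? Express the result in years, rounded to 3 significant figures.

44000 yr

Treat the two boxes together as one reservoir: the mixing fluxes between them are internal recycling, so τ = ΣM / Σ(external losses).
M_total = 68500 + 28300 = 96800 Tg P.
ΣF_external_out = 0.680 + 1.52 = 2.2000 Tg P/yr.
τ = M_total / ΣF_ext = 96800 / 2.2000 = 44000 yr.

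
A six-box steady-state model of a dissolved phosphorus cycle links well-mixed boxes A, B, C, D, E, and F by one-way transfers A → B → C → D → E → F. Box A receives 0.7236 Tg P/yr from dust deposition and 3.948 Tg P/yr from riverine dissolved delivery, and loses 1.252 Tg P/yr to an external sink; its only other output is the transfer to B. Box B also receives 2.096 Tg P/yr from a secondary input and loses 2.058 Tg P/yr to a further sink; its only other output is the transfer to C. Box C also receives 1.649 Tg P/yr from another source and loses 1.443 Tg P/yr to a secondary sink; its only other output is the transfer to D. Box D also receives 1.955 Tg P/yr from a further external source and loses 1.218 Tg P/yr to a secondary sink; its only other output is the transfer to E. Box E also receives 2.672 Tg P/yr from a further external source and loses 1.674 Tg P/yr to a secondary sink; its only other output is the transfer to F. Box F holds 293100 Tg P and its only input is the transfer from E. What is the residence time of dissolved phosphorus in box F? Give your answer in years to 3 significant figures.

54300 yr

Box A: F(A→B) = (0.7236 + 3.948) − 1.252 = 3.4196 Tg P/yr.
Box B: F(B→C) = (3.4196 + 2.096) − 2.058 = 3.4576 Tg P/yr.
Box C: F(C→D) = (3.4576 + 1.649) − 1.443 = 3.6636 Tg P/yr.
Box D: F(D→E) = (3.6636 + 1.955) − 1.218 = 4.4006 Tg P/yr.
Box E: F(E→F) = (4.4006 + 2.672) − 1.674 = 5.3986 Tg P/yr.
Box F throughput = its input = 5.3986 Tg P/yr; τ = 293100 / 5.3986 = 54290 yr.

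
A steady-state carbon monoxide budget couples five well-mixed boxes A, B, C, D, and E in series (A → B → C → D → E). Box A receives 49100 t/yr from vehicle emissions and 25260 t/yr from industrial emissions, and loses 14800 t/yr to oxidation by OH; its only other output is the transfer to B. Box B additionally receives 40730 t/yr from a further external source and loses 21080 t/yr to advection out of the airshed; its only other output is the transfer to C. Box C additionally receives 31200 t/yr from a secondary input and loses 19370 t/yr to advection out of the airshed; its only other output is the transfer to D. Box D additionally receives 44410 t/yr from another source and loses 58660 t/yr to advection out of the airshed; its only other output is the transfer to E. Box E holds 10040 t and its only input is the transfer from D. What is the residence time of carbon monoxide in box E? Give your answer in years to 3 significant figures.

Box A: F(A→B) = (49100 + 25260) − 14800 = 59560 t/yr.
Box B: F(B→C) = (59560 + 40730) − 21080 = 79210 t/yr.
Box C: F(C→D) = (79210 + 31200) − 19370 = 91040 t/yr.
Box D: F(D→E) = (91040 + 44410) − 58660 = 76790 t/yr.
Box E throughput = its input = 76790 t/yr; τ = 10040 / 76790 = 0.1307 yr.

0.131 yr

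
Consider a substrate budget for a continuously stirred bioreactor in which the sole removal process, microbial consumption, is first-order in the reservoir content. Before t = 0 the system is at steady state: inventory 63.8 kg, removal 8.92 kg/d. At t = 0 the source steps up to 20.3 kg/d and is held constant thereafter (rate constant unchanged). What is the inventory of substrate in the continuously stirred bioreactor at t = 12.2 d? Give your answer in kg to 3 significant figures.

The sink rate constant is k = F₀/M₀ = 8.92/63.8 = 0.1398 d⁻¹.
Solving dM/dt = F₁ − kM with M(0) = M₀ gives M(t) = F₁/k + (M₀ − F₁/k)·e^(−kt).
F₁/k = 20.3/0.1398 = 145.20 kg; kt = 0.1398 × 12.2 = 1.706, e^(−kt) = 0.1816.
M(12.2) = 145.20 + (63.8 − 145.20) × 0.1816 = 145.20 − 14.78 = 130.41 kg.

130 kg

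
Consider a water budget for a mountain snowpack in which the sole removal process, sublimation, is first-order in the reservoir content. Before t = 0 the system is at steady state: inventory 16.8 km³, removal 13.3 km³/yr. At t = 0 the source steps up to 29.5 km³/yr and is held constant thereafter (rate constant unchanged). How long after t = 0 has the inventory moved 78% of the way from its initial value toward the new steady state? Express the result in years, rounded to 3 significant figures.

τ = M₀/F₀ = 16.8/13.3 = 1.263 yr.
The remaining gap fraction is e^(−t/τ); 78% covered ⇒ e^(−t/τ) = 0.220.
t = −τ ln(0.220) = 1.263 × 1.514 = 1.913 yr.

1.91 yr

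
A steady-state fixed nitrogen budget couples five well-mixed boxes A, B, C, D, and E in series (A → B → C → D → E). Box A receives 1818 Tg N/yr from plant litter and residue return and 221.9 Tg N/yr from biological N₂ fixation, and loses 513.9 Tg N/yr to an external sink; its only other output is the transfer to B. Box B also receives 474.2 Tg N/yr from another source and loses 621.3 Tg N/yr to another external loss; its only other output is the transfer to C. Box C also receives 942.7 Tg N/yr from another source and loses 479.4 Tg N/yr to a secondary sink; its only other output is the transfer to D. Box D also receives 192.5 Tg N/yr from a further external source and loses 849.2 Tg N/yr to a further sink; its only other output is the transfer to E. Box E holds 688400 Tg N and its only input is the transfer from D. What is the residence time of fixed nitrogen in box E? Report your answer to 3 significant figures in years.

581 yr

Box A: F(A→B) = (1818 + 221.9) − 513.9 = 1526.0 Tg N/yr.
Box B: F(B→C) = (1526.0 + 474.2) − 621.3 = 1378.9 Tg N/yr.
Box C: F(C→D) = (1378.9 + 942.7) − 479.4 = 1842.2 Tg N/yr.
Box D: F(D→E) = (1842.2 + 192.5) − 849.2 = 1185.5 Tg N/yr.
Box E throughput = its input = 1185.5 Tg N/yr; τ = 688400 / 1185.5 = 580.7 yr.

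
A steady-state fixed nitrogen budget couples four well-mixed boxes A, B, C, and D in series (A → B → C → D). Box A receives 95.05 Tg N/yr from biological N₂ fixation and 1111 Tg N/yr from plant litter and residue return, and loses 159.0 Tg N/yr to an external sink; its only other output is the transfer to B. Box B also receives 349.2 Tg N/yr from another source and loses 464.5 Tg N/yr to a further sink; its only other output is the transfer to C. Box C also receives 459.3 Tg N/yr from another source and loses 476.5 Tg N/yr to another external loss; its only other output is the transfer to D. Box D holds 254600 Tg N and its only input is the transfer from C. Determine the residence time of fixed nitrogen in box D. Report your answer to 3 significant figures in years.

Box A: F(A→B) = (95.05 + 1111) − 159.0 = 1047.0 Tg N/yr.
Box B: F(B→C) = (1047.0 + 349.2) − 464.5 = 931.75 Tg N/yr.
Box C: F(C→D) = (931.75 + 459.3) − 476.5 = 914.55 Tg N/yr.
Box D throughput = its input = 914.55 Tg N/yr; τ = 254600 / 914.55 = 278.4 yr.

278 yr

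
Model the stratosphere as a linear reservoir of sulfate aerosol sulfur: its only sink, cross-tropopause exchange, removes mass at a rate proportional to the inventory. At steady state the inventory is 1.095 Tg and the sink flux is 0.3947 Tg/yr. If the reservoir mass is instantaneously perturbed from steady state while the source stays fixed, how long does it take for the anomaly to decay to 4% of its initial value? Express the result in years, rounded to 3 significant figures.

For a linear reservoir the anomaly decays as exp(−t/τ) with τ = M/F = 1.095/0.3947 = 2.774 yr.
exp(−t/τ) = 0.04 ⇒ t = −τ ln(0.04) = 2.774 × 3.219 = 8.930 yr.

8.93 yr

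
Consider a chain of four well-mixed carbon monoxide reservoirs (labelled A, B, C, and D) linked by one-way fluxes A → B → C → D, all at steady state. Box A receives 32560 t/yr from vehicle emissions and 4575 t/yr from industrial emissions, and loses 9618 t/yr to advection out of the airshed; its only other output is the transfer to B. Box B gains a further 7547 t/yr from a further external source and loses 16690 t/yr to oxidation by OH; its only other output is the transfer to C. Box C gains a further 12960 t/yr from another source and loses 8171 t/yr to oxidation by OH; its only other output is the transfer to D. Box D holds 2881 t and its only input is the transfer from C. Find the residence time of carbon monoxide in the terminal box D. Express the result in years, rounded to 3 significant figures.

0.124 yr

Box A: F(A→B) = (32560 + 4575) − 9618 = 27517 t/yr.
Box B: F(B→C) = (27517 + 7547) − 16690 = 18374 t/yr.
Box C: F(C→D) = (18374 + 12960) − 8171 = 23163 t/yr.
Box D throughput = its input = 23163 t/yr; τ = 2881 / 23163 = 0.1244 yr.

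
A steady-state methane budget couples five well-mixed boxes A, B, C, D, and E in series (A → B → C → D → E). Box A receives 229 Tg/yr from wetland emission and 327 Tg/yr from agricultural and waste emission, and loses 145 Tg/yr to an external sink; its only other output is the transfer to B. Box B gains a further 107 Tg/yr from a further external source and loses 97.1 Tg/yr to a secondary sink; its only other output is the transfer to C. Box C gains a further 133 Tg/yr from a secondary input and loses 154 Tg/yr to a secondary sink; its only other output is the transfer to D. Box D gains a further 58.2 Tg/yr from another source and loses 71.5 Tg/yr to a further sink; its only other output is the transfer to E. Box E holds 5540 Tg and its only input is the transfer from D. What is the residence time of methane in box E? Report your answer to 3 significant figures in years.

Box A: F(A→B) = (229 + 327) − 145 = 411.00 Tg/yr.
Box B: F(B→C) = (411.00 + 107) − 97.1 = 420.90 Tg/yr.
Box C: F(C→D) = (420.90 + 133) − 154 = 399.90 Tg/yr.
Box D: F(D→E) = (399.90 + 58.2) − 71.5 = 386.60 Tg/yr.
Box E throughput = its input = 386.60 Tg/yr; τ = 5540 / 386.60 = 14.33 yr.

14.3 yr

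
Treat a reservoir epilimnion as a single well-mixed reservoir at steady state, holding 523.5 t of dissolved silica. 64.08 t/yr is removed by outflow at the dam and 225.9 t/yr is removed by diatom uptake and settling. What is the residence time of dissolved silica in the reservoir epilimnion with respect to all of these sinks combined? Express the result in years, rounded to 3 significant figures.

Total removal flux = 64.08 + 225.9 = 289.98 t/yr.
τ = M / ΣF_out = 523.5 / 289.98 = 1.805 yr.

1.81 yr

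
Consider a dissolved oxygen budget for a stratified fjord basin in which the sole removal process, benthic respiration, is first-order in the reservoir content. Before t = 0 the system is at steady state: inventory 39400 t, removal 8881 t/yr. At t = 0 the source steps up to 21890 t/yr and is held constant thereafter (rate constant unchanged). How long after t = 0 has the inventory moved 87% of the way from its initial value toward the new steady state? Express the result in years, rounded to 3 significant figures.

9.05 yr

τ = M₀/F₀ = 39400/8881 = 4.436 yr.
The remaining gap fraction is e^(−t/τ); 87% covered ⇒ e^(−t/τ) = 0.130.
t = −τ ln(0.130) = 4.436 × 2.040 = 9.051 yr.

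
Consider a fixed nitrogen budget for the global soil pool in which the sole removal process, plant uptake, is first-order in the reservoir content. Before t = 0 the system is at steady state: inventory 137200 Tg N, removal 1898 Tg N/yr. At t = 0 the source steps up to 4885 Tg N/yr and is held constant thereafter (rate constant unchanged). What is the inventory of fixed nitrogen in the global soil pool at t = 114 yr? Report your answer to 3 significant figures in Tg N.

Residence time τ = M₀/F₀ = 72.29 yr. The eventual steady state is M_∞ = M₀·(F₁/F₀) = 137200 × 4885/1898 = 353120 Tg N.
The anomaly ΔM(t) = M(t) − M_∞ decays as ΔM₀·e^(−t/τ) with ΔM₀ = 137200 − 353120 = −215900 Tg N.
At t = 114 yr, e^(−t/τ) = e^(−1.577) = 0.2066, so ΔM = −44610 Tg N and M = 353120 − 44610 = 308510 Tg N.

309000 Tg N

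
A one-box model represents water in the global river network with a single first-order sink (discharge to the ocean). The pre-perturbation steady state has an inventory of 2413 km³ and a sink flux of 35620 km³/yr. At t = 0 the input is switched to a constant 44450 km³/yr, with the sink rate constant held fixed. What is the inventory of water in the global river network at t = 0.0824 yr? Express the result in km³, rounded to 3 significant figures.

Residence time τ = M₀/F₀ = 0.06774 yr. The eventual steady state is M_∞ = M₀·(F₁/F₀) = 2413 × 44450/35620 = 3011.2 km³.
The anomaly ΔM(t) = M(t) − M_∞ decays as ΔM₀·e^(−t/τ) with ΔM₀ = 2413 − 3011.2 = −598.2 km³.
At t = 0.0824 yr, e^(−t/τ) = e^(−1.216) = 0.2963, so ΔM = −177.2 km³ and M = 3011.2 − 177.2 = 2833.9 km³.

2830 km³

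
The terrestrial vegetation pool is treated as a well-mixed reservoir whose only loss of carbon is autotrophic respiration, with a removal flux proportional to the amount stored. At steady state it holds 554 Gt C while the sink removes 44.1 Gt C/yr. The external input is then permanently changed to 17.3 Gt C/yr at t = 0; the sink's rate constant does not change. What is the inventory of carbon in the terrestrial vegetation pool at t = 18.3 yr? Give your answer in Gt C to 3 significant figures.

296 Gt C

Residence time τ = M₀/F₀ = 12.56 yr. The eventual steady state is M_∞ = M₀·(F₁/F₀) = 554 × 17.3/44.1 = 217.33 Gt C.
The anomaly ΔM(t) = M(t) − M_∞ decays as ΔM₀·e^(−t/τ) with ΔM₀ = 554 − 217.33 = 336.7 Gt C.
At t = 18.3 yr, e^(−t/τ) = e^(−1.457) = 0.2330, so ΔM = 78.44 Gt C and M = 217.33 + 78.44 = 295.77 Gt C.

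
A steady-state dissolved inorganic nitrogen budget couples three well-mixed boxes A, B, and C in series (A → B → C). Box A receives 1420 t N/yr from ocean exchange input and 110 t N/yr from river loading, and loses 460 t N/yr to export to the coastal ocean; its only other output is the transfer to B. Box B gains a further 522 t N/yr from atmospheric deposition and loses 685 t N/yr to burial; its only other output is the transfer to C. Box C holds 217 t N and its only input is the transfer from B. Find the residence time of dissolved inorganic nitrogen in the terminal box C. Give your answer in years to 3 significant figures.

Box A: F(A→B) = (1420 + 110) − 460 = 1070.0 t N/yr.
Box B: F(B→C) = (1070.0 + 522) − 685 = 907.00 t N/yr.
Box C throughput = its input = 907.00 t N/yr; τ = 217 / 907.00 = 0.2393 yr.

0.239 yr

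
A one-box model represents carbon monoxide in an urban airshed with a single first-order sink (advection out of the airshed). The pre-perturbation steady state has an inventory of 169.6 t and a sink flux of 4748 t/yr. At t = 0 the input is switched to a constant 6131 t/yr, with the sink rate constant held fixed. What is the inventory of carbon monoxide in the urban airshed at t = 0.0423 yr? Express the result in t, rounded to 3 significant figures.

Residence time τ = M₀/F₀ = 0.03572 yr. The eventual steady state is M_∞ = M₀·(F₁/F₀) = 169.6 × 6131/4748 = 219.00 t.
The anomaly ΔM(t) = M(t) − M_∞ decays as ΔM₀·e^(−t/τ) with ΔM₀ = 169.6 − 219.00 = −49.40 t.
At t = 0.0423 yr, e^(−t/τ) = e^(−1.184) = 0.3060, so ΔM = −15.12 t and M = 219.00 − 15.12 = 203.88 t.

204 t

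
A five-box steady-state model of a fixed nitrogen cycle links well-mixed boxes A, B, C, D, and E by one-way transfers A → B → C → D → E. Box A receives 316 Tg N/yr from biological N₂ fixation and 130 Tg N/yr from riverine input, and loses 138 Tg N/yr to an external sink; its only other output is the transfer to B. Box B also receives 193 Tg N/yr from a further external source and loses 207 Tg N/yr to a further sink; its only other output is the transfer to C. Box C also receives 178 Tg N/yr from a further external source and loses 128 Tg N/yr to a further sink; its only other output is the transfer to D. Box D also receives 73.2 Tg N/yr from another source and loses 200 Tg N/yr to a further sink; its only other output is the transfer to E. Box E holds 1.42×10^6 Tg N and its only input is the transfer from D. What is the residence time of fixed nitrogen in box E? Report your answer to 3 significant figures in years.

Box A: F(A→B) = (316 + 130) − 138 = 308.00 Tg N/yr.
Box B: F(B→C) = (308.00 + 193) − 207 = 294.00 Tg N/yr.
Box C: F(C→D) = (294.00 + 178) − 128 = 344.00 Tg N/yr.
Box D: F(D→E) = (344.00 + 73.2) − 200 = 217.20 Tg N/yr.
Box E throughput = its input = 217.20 Tg N/yr; τ = 1.42×10^6 / 217.20 = 6538 yr.

6540 yr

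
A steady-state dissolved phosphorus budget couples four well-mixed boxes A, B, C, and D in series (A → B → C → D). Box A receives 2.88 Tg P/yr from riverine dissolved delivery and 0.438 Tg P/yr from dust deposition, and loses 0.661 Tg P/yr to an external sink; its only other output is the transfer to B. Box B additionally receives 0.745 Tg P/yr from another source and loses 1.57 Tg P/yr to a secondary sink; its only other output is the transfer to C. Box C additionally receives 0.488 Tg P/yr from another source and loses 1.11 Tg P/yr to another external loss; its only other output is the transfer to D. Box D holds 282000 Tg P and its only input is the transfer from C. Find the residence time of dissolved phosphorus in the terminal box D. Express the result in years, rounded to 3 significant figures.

233000 yr

Box A: F(A→B) = (2.88 + 0.438) − 0.661 = 2.6570 Tg P/yr.
Box B: F(B→C) = (2.6570 + 0.745) − 1.57 = 1.8320 Tg P/yr.
Box C: F(C→D) = (1.8320 + 0.488) − 1.11 = 1.2100 Tg P/yr.
Box D throughput = its input = 1.2100 Tg P/yr; τ = 282000 / 1.2100 = 233100 yr.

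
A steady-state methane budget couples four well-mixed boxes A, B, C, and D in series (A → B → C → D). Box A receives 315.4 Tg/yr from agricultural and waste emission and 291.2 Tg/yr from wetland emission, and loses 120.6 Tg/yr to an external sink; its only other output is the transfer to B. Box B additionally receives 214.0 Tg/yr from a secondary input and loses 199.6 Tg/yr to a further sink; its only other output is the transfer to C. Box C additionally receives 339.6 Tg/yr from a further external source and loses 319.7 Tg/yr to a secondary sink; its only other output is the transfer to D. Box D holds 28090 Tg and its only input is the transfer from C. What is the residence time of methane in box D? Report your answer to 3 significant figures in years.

54.0 yr

Box A: F(A→B) = (315.4 + 291.2) − 120.6 = 486.00 Tg/yr.
Box B: F(B→C) = (486.00 + 214.0) − 199.6 = 500.40 Tg/yr.
Box C: F(C→D) = (500.40 + 339.6) − 319.7 = 520.30 Tg/yr.
Box D throughput = its input = 520.30 Tg/yr; τ = 28090 / 520.30 = 53.99 yr.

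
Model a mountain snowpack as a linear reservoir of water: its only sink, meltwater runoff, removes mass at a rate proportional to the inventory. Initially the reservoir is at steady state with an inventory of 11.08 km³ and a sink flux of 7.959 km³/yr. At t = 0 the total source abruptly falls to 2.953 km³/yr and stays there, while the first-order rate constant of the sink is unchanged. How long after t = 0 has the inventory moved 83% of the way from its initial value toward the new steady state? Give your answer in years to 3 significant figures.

τ = M₀/F₀ = 11.08/7.959 = 1.392 yr.
The remaining gap fraction is e^(−t/τ); 83% covered ⇒ e^(−t/τ) = 0.170.
t = −τ ln(0.170) = 1.392 × 1.772 = 2.467 yr.

2.47 yr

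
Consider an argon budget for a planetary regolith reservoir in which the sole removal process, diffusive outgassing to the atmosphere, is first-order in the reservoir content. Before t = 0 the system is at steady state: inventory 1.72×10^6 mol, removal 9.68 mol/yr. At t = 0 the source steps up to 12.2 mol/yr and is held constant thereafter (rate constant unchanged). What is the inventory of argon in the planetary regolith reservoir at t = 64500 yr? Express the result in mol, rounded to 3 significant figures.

The sink rate constant is k = F₀/M₀ = 9.68/1.72×10^6 = 5.628×10^-6 yr⁻¹.
Solving dM/dt = F₁ − kM with M(0) = M₀ gives M(t) = F₁/k + (M₀ − F₁/k)·e^(−kt).
F₁/k = 12.2/5.628×10^-6 = 2.1678×10^6 mol; kt = 5.628×10^-6 × 64500 = 0.3630, e^(−kt) = 0.6956.
M(64500) = 2.1678×10^6 + (1.72×10^6 − 2.1678×10^6) × 0.6956 = 2.1678×10^6 − 311500 = 1.8563×10^6 mol.

1.86×10^6 mol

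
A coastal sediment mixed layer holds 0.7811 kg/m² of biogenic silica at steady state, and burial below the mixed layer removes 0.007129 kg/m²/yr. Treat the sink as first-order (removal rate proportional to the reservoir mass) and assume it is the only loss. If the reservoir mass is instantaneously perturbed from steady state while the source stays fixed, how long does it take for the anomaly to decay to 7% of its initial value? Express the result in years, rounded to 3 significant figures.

For a linear reservoir the anomaly decays as exp(−t/τ) with τ = M/F = 0.7811/0.007129 = 109.6 yr.
exp(−t/τ) = 0.07 ⇒ t = −τ ln(0.07) = 109.6 × 2.659 = 291.4 yr.

291 yr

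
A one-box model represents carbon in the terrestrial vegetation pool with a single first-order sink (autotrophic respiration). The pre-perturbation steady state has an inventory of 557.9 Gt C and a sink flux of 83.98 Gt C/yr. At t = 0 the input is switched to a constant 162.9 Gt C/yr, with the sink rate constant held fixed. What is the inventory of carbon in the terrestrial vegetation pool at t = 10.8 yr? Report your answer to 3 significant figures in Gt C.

The sink rate constant is k = F₀/M₀ = 83.98/557.9 = 0.1505 yr⁻¹.
Solving dM/dt = F₁ − kM with M(0) = M₀ gives M(t) = F₁/k + (M₀ − F₁/k)·e^(−kt).
F₁/k = 162.9/0.1505 = 1082.2 Gt C; kt = 0.1505 × 10.8 = 1.626, e^(−kt) = 0.1968.
M(10.8) = 1082.2 + (557.9 − 1082.2) × 0.1968 = 1082.2 − 103.2 = 979.02 Gt C.

979 Gt C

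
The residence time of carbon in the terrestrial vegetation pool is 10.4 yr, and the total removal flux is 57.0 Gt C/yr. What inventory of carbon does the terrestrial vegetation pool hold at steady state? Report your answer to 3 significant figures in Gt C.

593 Gt C

τ = M/F ⇒ M = τ × F = 10.4 × 57.0 = 592.8 Gt C.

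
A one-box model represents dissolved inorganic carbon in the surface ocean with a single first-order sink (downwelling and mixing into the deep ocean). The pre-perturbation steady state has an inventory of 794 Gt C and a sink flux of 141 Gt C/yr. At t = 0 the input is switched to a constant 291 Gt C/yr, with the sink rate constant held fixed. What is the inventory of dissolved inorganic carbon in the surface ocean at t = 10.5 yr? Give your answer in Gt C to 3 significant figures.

1510 Gt C

Residence time τ = M₀/F₀ = 5.631 yr. The eventual steady state is M_∞ = M₀·(F₁/F₀) = 794 × 291/141 = 1638.7 Gt C.
The anomaly ΔM(t) = M(t) − M_∞ decays as ΔM₀·e^(−t/τ) with ΔM₀ = 794 − 1638.7 = −844.7 Gt C.
At t = 10.5 yr, e^(−t/τ) = e^(−1.865) = 0.1550, so ΔM = −130.9 Gt C and M = 1638.7 − 130.9 = 1507.8 Gt C.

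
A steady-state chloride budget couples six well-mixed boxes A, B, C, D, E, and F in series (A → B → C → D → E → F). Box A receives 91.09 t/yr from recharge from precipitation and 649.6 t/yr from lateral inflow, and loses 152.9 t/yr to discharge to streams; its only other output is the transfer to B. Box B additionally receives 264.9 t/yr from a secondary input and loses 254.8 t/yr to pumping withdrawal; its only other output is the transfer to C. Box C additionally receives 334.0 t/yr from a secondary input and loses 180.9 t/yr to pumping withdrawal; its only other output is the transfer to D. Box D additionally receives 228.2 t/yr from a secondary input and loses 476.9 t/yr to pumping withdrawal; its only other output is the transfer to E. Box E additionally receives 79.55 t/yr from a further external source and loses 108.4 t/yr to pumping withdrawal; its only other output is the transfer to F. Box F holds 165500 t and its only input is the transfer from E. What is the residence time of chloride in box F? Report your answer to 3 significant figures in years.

350 yr

Box A: F(A→B) = (91.09 + 649.6) − 152.9 = 587.79 t/yr.
Box B: F(B→C) = (587.79 + 264.9) − 254.8 = 597.89 t/yr.
Box C: F(C→D) = (597.89 + 334.0) − 180.9 = 750.99 t/yr.
Box D: F(D→E) = (750.99 + 228.2) − 476.9 = 502.29 t/yr.
Box E: F(E→F) = (502.29 + 79.55) − 108.4 = 473.44 t/yr.
Box F throughput = its input = 473.44 t/yr; τ = 165500 / 473.44 = 349.6 yr.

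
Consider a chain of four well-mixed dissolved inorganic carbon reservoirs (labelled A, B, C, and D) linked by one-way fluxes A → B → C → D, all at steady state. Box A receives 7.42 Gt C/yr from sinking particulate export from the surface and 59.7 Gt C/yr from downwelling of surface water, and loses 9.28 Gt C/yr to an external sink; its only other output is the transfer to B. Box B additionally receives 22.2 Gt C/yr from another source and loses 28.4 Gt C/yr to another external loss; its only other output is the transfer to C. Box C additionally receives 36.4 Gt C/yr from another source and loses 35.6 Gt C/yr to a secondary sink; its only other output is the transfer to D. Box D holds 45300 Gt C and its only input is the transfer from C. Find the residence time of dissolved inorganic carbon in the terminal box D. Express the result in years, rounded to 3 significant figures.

864 yr

Box A: F(A→B) = (7.42 + 59.7) − 9.28 = 57.840 Gt C/yr.
Box B: F(B→C) = (57.840 + 22.2) − 28.4 = 51.640 Gt C/yr.
Box C: F(C→D) = (51.640 + 36.4) − 35.6 = 52.440 Gt C/yr.
Box D throughput = its input = 52.440 Gt C/yr; τ = 45300 / 52.440 = 863.8 yr.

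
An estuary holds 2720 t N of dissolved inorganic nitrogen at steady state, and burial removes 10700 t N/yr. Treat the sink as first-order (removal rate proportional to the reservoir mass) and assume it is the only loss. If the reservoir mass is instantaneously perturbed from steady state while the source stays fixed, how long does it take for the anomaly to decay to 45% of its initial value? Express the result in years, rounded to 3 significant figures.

For a linear reservoir the anomaly decays as exp(−t/τ) with τ = M/F = 2720/10700 = 0.2542 yr.
exp(−t/τ) = 0.45 ⇒ t = −τ ln(0.45) = 0.2542 × 0.7985 = 0.2030 yr.

0.203 yr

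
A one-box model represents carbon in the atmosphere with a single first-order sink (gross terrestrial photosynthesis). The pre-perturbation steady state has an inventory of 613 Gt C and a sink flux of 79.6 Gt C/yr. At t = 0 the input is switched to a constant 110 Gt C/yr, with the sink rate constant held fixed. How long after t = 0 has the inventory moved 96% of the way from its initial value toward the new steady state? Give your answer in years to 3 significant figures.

τ = M₀/F₀ = 613/79.6 = 7.701 yr.
The remaining gap fraction is e^(−t/τ); 96% covered ⇒ e^(−t/τ) = 0.0400.
t = −τ ln(0.0400) = 7.701 × 3.219 = 24.79 yr.

24.8 yr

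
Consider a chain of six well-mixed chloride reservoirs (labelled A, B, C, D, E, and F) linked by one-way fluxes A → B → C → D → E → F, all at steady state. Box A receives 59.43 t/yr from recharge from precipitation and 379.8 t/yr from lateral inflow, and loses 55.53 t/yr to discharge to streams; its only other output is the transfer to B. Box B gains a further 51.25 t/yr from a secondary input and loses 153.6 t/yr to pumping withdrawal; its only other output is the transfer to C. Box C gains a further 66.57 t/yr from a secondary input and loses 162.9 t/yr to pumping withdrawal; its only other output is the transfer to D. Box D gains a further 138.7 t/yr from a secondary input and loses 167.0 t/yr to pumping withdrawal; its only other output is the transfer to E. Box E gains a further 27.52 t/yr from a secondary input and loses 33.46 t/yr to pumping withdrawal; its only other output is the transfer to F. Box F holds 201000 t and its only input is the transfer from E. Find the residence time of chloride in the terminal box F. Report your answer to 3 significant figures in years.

Box A: F(A→B) = (59.43 + 379.8) − 55.53 = 383.70 t/yr.
Box B: F(B→C) = (383.70 + 51.25) − 153.6 = 281.35 t/yr.
Box C: F(C→D) = (281.35 + 66.57) − 162.9 = 185.02 t/yr.
Box D: F(D→E) = (185.02 + 138.7) − 167.0 = 156.72 t/yr.
Box E: F(E→F) = (156.72 + 27.52) − 33.46 = 150.78 t/yr.
Box F throughput = its input = 150.78 t/yr; τ = 201000 / 150.78 = 1333 yr.

1330 yr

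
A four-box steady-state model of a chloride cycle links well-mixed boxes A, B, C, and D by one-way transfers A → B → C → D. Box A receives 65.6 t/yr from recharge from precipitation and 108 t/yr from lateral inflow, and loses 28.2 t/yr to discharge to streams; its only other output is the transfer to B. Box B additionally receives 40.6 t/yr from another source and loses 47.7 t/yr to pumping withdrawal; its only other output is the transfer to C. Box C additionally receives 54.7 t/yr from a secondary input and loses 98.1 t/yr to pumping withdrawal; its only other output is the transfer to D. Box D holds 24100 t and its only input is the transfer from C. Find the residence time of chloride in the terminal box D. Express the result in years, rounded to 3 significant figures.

Box A: F(A→B) = (65.6 + 108) − 28.2 = 145.40 t/yr.
Box B: F(B→C) = (145.40 + 40.6) − 47.7 = 138.30 t/yr.
Box C: F(C→D) = (138.30 + 54.7) − 98.1 = 94.900 t/yr.
Box D throughput = its input = 94.900 t/yr; τ = 24100 / 94.900 = 254.0 yr.

254 yr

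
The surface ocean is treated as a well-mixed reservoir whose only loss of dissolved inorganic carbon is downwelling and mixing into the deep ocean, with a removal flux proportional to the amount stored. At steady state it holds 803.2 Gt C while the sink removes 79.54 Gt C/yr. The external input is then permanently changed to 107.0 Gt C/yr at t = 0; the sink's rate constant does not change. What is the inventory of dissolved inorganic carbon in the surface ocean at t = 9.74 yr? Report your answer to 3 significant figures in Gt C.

τ = M₀/F₀ = 803.2/79.54 = 10.10 yr; rate constant k = 1/τ.
New steady state M_∞ = F₁/k = F₁·τ = 107.0 × 10.10 = 1080.5 Gt C.
M(t) = M_∞ + (M₀ − M_∞)·e^(−t/τ); t/τ = 9.74/10.10 = 0.9645, so e^(−t/τ) = 0.3812.
M(t) = 1080.5 − 277.3 × 0.3812 = 974.80 Gt C.

975 Gt C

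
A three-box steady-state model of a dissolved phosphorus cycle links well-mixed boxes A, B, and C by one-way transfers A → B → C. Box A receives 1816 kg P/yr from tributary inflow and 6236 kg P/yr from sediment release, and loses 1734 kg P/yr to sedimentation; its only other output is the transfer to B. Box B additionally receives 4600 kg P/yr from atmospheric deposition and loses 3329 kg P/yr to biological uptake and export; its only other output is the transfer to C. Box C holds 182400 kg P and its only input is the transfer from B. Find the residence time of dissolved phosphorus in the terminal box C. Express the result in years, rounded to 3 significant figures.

Box A: F(A→B) = (1816 + 6236) − 1734 = 6318.0 kg P/yr.
Box B: F(B→C) = (6318.0 + 4600) − 3329 = 7589.0 kg P/yr.
Box C throughput = its input = 7589.0 kg P/yr; τ = 182400 / 7589.0 = 24.03 yr.

24.0 yr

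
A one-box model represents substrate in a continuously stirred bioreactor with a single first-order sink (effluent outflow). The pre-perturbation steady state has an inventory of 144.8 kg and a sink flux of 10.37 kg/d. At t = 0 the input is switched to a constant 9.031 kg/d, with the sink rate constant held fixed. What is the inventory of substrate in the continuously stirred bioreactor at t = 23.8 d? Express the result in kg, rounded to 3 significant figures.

130 kg

The sink rate constant is k = F₀/M₀ = 10.37/144.8 = 0.07162 d⁻¹.
Solving dM/dt = F₁ − kM with M(0) = M₀ gives M(t) = F₁/k + (M₀ − F₁/k)·e^(−kt).
F₁/k = 9.031/0.07162 = 126.10 kg; kt = 0.07162 × 23.8 = 1.704, e^(−kt) = 0.1819.
M(23.8) = 126.10 + (144.8 − 126.10) × 0.1819 = 126.10 + 3.400 = 129.50 kg.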